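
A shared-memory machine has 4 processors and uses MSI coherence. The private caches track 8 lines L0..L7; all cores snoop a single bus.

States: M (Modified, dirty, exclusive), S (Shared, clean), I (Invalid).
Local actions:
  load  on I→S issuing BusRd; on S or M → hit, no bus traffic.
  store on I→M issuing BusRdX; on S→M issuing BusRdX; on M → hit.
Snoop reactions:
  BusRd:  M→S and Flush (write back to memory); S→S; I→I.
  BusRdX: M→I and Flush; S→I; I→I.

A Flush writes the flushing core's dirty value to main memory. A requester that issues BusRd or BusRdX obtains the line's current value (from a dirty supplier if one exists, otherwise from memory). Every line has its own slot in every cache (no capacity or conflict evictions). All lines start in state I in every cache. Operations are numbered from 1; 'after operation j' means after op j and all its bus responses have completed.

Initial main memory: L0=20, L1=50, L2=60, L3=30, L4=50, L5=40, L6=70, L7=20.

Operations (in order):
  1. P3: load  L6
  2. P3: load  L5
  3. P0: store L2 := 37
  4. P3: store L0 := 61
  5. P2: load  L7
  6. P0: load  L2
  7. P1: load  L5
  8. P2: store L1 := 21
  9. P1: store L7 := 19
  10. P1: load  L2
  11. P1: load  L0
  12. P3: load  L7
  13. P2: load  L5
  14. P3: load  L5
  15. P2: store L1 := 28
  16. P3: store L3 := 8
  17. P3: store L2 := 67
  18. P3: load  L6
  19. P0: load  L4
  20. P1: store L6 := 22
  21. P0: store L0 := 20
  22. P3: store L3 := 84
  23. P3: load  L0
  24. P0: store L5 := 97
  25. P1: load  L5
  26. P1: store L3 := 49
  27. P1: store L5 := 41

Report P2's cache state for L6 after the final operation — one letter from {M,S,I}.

state = I

  op1 P3: load  L6 → I/I/I/S on L6; bus BusRd; mem=70
  op2 P3: load  L5 → I/I/I/S on L5; bus BusRd; mem=40
  op3 P0: store L2 := 37 → M/I/I/I on L2; bus BusRdX; mem=60
  op4 P3: store L0 := 61 → I/I/I/M on L0; bus BusRdX; mem=20
  op5 P2: load  L7 → I/I/S/I on L7; bus BusRd; mem=20
  op6 P0: load  L2 → M/I/I/I on L2; bus (none); mem=60
  op7 P1: load  L5 → I/S/I/S on L5; bus BusRd; mem=40
  op8 P2: store L1 := 21 → I/I/M/I on L1; bus BusRdX; mem=50
  op9 P1: store L7 := 19 → I/M/I/I on L7; bus BusRdX; mem=20
  op10 P1: load  L2 → S/S/I/I on L2; bus BusRd Flush; mem=37
  op11 P1: load  L0 → I/S/I/S on L0; bus BusRd Flush; mem=61
  op12 P3: load  L7 → I/S/I/S on L7; bus BusRd Flush; mem=19
  op13 P2: load  L5 → I/S/S/S on L5; bus BusRd; mem=40
  op14 P3: load  L5 → I/S/S/S on L5; bus (none); mem=40
  op15 P2: store L1 := 28 → I/I/M/I on L1; bus (none); mem=50
  op16 P3: store L3 := 8 → I/I/I/M on L3; bus BusRdX; mem=30
  op17 P3: store L2 := 67 → I/I/I/M on L2; bus BusRdX; mem=37
  op18 P3: load  L6 → I/I/I/S on L6; bus (none); mem=70
  op19 P0: load  L4 → S/I/I/I on L4; bus BusRd; mem=50
  op20 P1: store L6 := 22 → I/M/I/I on L6; bus BusRdX; mem=70
  op21 P0: store L0 := 20 → M/I/I/I on L0; bus BusRdX; mem=61
  op22 P3: store L3 := 84 → I/I/I/M on L3; bus (none); mem=30
  op23 P3: load  L0 → S/I/I/S on L0; bus BusRd Flush; mem=20
  op24 P0: store L5 := 97 → M/I/I/I on L5; bus BusRdX; mem=40
  op25 P1: load  L5 → S/S/I/I on L5; bus BusRd Flush; mem=97
  op26 P1: store L3 := 49 → I/M/I/I on L3; bus BusRdX Flush; mem=84
  op27 P1: store L5 := 41 → I/M/I/I on L5; bus BusRdX; mem=97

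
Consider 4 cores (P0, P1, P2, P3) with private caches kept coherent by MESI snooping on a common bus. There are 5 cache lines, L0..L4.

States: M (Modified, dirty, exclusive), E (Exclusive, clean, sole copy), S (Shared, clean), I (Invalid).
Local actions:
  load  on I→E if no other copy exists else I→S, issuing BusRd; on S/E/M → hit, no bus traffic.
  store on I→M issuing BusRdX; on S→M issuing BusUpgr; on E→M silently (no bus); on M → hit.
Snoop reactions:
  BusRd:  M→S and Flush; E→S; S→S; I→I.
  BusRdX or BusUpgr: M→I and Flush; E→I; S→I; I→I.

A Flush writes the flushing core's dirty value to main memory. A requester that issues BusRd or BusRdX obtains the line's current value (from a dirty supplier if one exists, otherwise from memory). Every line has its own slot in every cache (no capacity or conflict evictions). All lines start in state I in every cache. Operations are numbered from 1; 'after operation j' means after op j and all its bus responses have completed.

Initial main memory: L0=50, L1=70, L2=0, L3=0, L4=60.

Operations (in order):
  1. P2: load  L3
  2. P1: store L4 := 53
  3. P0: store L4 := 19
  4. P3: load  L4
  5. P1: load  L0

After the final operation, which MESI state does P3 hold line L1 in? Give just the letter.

state = I

[1] P2: load  L3 | P0:I, P1:I, P2:E(0), P3:I | bus: BusRd
[2] P1: store L4 := 53 | P0:I, P1:M(53), P2:I, P3:I | bus: BusRdX
[3] P0: store L4 := 19 | P0:M(19), P1:I, P2:I, P3:I | bus: BusRdX,Flush
[4] P3: load  L4 | P0:S(19), P1:I, P2:I, P3:S(19) | bus: BusRd,Flush
[5] P1: load  L0 | P0:I, P1:E(50), P2:I, P3:I | bus: BusRd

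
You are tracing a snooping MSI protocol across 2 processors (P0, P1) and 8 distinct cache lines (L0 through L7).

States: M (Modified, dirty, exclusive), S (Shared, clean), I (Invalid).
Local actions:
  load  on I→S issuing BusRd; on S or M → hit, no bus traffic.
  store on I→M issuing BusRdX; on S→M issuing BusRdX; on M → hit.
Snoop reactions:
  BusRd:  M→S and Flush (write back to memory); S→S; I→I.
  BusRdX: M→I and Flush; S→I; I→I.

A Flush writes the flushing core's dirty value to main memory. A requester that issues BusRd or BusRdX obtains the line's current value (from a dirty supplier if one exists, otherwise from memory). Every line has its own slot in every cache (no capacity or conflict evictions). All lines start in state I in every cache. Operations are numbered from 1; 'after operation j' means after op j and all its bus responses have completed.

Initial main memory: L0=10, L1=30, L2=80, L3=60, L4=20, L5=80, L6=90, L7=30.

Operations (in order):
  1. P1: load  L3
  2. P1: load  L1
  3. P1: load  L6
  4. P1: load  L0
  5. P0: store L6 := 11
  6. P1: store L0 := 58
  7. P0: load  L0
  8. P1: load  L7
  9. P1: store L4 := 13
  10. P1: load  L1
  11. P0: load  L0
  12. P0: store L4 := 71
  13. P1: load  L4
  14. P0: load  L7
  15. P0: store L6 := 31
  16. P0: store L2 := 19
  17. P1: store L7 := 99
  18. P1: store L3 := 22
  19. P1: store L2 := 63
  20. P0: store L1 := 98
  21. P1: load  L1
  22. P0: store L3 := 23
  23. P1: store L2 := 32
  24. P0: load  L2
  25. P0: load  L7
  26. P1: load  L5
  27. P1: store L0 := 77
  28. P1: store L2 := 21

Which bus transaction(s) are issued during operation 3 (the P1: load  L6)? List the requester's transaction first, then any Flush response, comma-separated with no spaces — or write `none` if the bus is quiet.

bus = BusRd

  op1 P1: load  L3 → I/S on L3; bus BusRd; mem=60
  op2 P1: load  L1 → I/S on L1; bus BusRd; mem=30
  op3 P1: load  L6 → I/S on L6; bus BusRd; mem=90
  op4 P1: load  L0 → I/S on L0; bus BusRd; mem=10
  op5 P0: store L6 := 11 → M/I on L6; bus BusRdX; mem=90
  op6 P1: store L0 := 58 → I/M on L0; bus BusRdX; mem=10
  op7 P0: load  L0 → S/S on L0; bus BusRd Flush; mem=58
  op8 P1: load  L7 → I/S on L7; bus BusRd; mem=30
  op9 P1: store L4 := 13 → I/M on L4; bus BusRdX; mem=20
  op10 P1: load  L1 → I/S on L1; bus (none); mem=30
  op11 P0: load  L0 → S/S on L0; bus (none); mem=58
  op12 P0: store L4 := 71 → M/I on L4; bus BusRdX Flush; mem=13
  op13 P1: load  L4 → S/S on L4; bus BusRd Flush; mem=71
  op14 P0: load  L7 → S/S on L7; bus BusRd; mem=30
  op15 P0: store L6 := 31 → M/I on L6; bus (none); mem=90
  op16 P0: store L2 := 19 → M/I on L2; bus BusRdX; mem=80
  op17 P1: store L7 := 99 → I/M on L7; bus BusRdX; mem=30
  op18 P1: store L3 := 22 → I/M on L3; bus BusRdX; mem=60
  op19 P1: store L2 := 63 → I/M on L2; bus BusRdX Flush; mem=19
  op20 P0: store L1 := 98 → M/I on L1; bus BusRdX; mem=30
  op21 P1: load  L1 → S/S on L1; bus BusRd Flush; mem=98
  op22 P0: store L3 := 23 → M/I on L3; bus BusRdX Flush; mem=22
  op23 P1: store L2 := 32 → I/M on L2; bus (none); mem=19
  op24 P0: load  L2 → S/S on L2; bus BusRd Flush; mem=32
  op25 P0: load  L7 → S/S on L7; bus BusRd Flush; mem=99
  op26 P1: load  L5 → I/S on L5; bus BusRd; mem=80
  op27 P1: store L0 := 77 → I/M on L0; bus BusRdX; mem=58
  op28 P1: store L2 := 21 → I/M on L2; bus BusRdX; mem=32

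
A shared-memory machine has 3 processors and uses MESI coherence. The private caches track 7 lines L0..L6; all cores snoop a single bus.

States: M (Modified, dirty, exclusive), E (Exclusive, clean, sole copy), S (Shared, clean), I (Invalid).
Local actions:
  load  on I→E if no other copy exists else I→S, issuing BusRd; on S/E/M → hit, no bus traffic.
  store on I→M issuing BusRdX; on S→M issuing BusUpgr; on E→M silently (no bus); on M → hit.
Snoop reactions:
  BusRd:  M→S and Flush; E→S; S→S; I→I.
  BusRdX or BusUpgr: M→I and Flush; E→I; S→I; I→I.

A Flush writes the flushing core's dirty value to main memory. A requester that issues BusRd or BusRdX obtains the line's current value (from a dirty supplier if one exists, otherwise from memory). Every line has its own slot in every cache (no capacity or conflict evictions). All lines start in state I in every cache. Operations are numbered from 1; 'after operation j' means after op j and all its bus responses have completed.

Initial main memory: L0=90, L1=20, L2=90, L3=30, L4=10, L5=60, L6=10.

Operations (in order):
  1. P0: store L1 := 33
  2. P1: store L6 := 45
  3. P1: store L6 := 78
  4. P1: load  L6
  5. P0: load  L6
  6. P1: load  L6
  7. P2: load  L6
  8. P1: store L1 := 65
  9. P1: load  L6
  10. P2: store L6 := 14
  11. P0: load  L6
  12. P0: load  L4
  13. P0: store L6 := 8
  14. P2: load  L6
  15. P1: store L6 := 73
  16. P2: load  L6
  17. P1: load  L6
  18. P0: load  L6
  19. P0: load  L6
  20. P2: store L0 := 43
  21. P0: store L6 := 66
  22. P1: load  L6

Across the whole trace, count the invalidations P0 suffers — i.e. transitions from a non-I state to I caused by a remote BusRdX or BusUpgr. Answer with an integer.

invalidations = 3

[1] P0: store L1 := 33 | P0:M(33), P1:I, P2:I | bus: BusRdX
[2] P1: store L6 := 45 | P0:I, P1:M(45), P2:I | bus: BusRdX
[3] P1: store L6 := 78 | P0:I, P1:M(78), P2:I | bus: none
[4] P1: load  L6 | P0:I, P1:M(78), P2:I | bus: none
[5] P0: load  L6 | P0:S(78), P1:S(78), P2:I | bus: BusRd,Flush
[6] P1: load  L6 | P0:S(78), P1:S(78), P2:I | bus: none
[7] P2: load  L6 | P0:S(78), P1:S(78), P2:S(78) | bus: BusRd
[8] P1: store L1 := 65 | P0:I, P1:M(65), P2:I | bus: BusRdX,Flush
[9] P1: load  L6 | P0:S(78), P1:S(78), P2:S(78) | bus: none
[10] P2: store L6 := 14 | P0:I, P1:I, P2:M(14) | bus: BusUpgr
[11] P0: load  L6 | P0:S(14), P1:I, P2:S(14) | bus: BusRd,Flush
[12] P0: load  L4 | P0:E(10), P1:I, P2:I | bus: BusRd
[13] P0: store L6 := 8 | P0:M(8), P1:I, P2:I | bus: BusUpgr
[14] P2: load  L6 | P0:S(8), P1:I, P2:S(8) | bus: BusRd,Flush
[15] P1: store L6 := 73 | P0:I, P1:M(73), P2:I | bus: BusRdX
[16] P2: load  L6 | P0:I, P1:S(73), P2:S(73) | bus: BusRd,Flush
[17] P1: load  L6 | P0:I, P1:S(73), P2:S(73) | bus: none
[18] P0: load  L6 | P0:S(73), P1:S(73), P2:S(73) | bus: BusRd
[19] P0: load  L6 | P0:S(73), P1:S(73), P2:S(73) | bus: none
[20] P2: store L0 := 43 | P0:I, P1:I, P2:M(43) | bus: BusRdX
[21] P0: store L6 := 66 | P0:M(66), P1:I, P2:I | bus: BusUpgr
[22] P1: load  L6 | P0:S(66), P1:S(66), P2:I | bus: BusRd,Flush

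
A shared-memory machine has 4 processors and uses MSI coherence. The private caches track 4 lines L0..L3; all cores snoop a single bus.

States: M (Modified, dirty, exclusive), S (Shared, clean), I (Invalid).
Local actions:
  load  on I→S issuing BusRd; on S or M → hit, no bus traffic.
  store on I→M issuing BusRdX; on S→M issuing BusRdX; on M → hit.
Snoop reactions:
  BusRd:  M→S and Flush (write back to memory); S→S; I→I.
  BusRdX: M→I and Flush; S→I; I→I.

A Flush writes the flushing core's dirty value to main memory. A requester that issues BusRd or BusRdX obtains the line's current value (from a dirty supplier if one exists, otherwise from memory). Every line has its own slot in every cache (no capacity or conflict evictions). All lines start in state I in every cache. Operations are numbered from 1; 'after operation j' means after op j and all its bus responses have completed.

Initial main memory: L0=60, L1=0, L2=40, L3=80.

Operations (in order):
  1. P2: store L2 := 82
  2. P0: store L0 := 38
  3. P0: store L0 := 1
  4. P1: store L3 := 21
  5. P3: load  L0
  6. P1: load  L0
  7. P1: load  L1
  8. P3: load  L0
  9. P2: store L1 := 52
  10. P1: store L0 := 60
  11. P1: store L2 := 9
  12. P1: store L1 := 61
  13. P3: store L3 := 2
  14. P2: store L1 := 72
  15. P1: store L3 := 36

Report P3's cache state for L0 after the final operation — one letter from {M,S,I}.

[1] P2: store L2 := 82 | P0:I, P1:I, P2:M(82), P3:I | bus: BusRdX
[2] P0: store L0 := 38 | P0:M(38), P1:I, P2:I, P3:I | bus: BusRdX
[3] P0: store L0 := 1 | P0:M(1), P1:I, P2:I, P3:I | bus: none
[4] P1: store L3 := 21 | P0:I, P1:M(21), P2:I, P3:I | bus: BusRdX
[5] P3: load  L0 | P0:S(1), P1:I, P2:I, P3:S(1) | bus: BusRd,Flush
[6] P1: load  L0 | P0:S(1), P1:S(1), P2:I, P3:S(1) | bus: BusRd
[7] P1: load  L1 | P0:I, P1:S(0), P2:I, P3:I | bus: BusRd
[8] P3: load  L0 | P0:S(1), P1:S(1), P2:I, P3:S(1) | bus: none
[9] P2: store L1 := 52 | P0:I, P1:I, P2:M(52), P3:I | bus: BusRdX
[10] P1: store L0 := 60 | P0:I, P1:M(60), P2:I, P3:I | bus: BusRdX
[11] P1: store L2 := 9 | P0:I, P1:M(9), P2:I, P3:I | bus: BusRdX,Flush
[12] P1: store L1 := 61 | P0:I, P1:M(61), P2:I, P3:I | bus: BusRdX,Flush
[13] P3: store L3 := 2 | P0:I, P1:I, P2:I, P3:M(2) | bus: BusRdX,Flush
[14] P2: store L1 := 72 | P0:I, P1:I, P2:M(72), P3:I | bus: BusRdX,Flush
[15] P1: store L3 := 36 | P0:I, P1:M(36), P2:I, P3:I | bus: BusRdX,Flush

state = I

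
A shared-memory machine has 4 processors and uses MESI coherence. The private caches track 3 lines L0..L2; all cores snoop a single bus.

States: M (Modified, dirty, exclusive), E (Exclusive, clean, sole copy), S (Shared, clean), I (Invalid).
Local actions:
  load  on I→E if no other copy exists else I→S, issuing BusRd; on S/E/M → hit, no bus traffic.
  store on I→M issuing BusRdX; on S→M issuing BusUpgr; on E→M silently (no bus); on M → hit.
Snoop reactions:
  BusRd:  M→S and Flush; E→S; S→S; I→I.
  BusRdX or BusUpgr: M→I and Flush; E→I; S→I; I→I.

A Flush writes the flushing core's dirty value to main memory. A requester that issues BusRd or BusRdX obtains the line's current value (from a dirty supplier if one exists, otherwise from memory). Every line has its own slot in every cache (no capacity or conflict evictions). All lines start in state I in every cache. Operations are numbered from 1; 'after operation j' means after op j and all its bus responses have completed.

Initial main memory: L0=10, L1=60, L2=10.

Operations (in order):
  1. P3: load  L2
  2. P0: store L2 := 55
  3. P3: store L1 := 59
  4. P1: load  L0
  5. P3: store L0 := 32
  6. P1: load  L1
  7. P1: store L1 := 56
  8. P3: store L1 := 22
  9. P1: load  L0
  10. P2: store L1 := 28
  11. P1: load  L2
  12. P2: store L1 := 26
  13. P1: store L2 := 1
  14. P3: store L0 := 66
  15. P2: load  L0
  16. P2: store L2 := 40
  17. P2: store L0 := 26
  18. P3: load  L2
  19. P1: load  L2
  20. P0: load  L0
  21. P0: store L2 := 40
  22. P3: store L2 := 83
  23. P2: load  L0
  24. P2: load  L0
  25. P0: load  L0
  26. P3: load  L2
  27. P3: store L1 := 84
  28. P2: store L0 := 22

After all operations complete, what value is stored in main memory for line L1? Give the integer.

1. P3: load  L2  bus=[BusRd]  L2: P0=I P1=I P2=I P3=E  mem[L2]=10
2. P0: store L2 := 55  bus=[BusRdX]  L2: P0=M P1=I P2=I P3=I  mem[L2]=10
3. P3: store L1 := 59  bus=[BusRdX]  L1: P0=I P1=I P2=I P3=M  mem[L1]=60
4. P1: load  L0  bus=[BusRd]  L0: P0=I P1=E P2=I P3=I  mem[L0]=10
5. P3: store L0 := 32  bus=[BusRdX]  L0: P0=I P1=I P2=I P3=M  mem[L0]=10
6. P1: load  L1  bus=[BusRd,Flush]  L1: P0=I P1=S P2=I P3=S  mem[L1]=59
7. P1: store L1 := 56  bus=[BusUpgr]  L1: P0=I P1=M P2=I P3=I  mem[L1]=59
8. P3: store L1 := 22  bus=[BusRdX,Flush]  L1: P0=I P1=I P2=I P3=M  mem[L1]=56
9. P1: load  L0  bus=[BusRd,Flush]  L0: P0=I P1=S P2=I P3=S  mem[L0]=32
10. P2: store L1 := 28  bus=[BusRdX,Flush]  L1: P0=I P1=I P2=M P3=I  mem[L1]=22
11. P1: load  L2  bus=[BusRd,Flush]  L2: P0=S P1=S P2=I P3=I  mem[L2]=55
12. P2: store L1 := 26  bus=[-]  L1: P0=I P1=I P2=M P3=I  mem[L1]=22
13. P1: store L2 := 1  bus=[BusUpgr]  L2: P0=I P1=M P2=I P3=I  mem[L2]=55
14. P3: store L0 := 66  bus=[BusUpgr]  L0: P0=I P1=I P2=I P3=M  mem[L0]=32
15. P2: load  L0  bus=[BusRd,Flush]  L0: P0=I P1=I P2=S P3=S  mem[L0]=66
16. P2: store L2 := 40  bus=[BusRdX,Flush]  L2: P0=I P1=I P2=M P3=I  mem[L2]=1
17. P2: store L0 := 26  bus=[BusUpgr]  L0: P0=I P1=I P2=M P3=I  mem[L0]=66
18. P3: load  L2  bus=[BusRd,Flush]  L2: P0=I P1=I P2=S P3=S  mem[L2]=40
19. P1: load  L2  bus=[BusRd]  L2: P0=I P1=S P2=S P3=S  mem[L2]=40
20. P0: load  L0  bus=[BusRd,Flush]  L0: P0=S P1=I P2=S P3=I  mem[L0]=26
21. P0: store L2 := 40  bus=[BusRdX]  L2: P0=M P1=I P2=I P3=I  mem[L2]=40
22. P3: store L2 := 83  bus=[BusRdX,Flush]  L2: P0=I P1=I P2=I P3=M  mem[L2]=40
23. P2: load  L0  bus=[-]  L0: P0=S P1=I P2=S P3=I  mem[L0]=26
24. P2: load  L0  bus=[-]  L0: P0=S P1=I P2=S P3=I  mem[L0]=26
25. P0: load  L0  bus=[-]  L0: P0=S P1=I P2=S P3=I  mem[L0]=26
26. P3: load  L2  bus=[-]  L2: P0=I P1=I P2=I P3=M  mem[L2]=40
27. P3: store L1 := 84  bus=[BusRdX,Flush]  L1: P0=I P1=I P2=I P3=M  mem[L1]=26
28. P2: store L0 := 22  bus=[BusUpgr]  L0: P0=I P1=I P2=M P3=I  mem[L0]=26

memory[L1] = 26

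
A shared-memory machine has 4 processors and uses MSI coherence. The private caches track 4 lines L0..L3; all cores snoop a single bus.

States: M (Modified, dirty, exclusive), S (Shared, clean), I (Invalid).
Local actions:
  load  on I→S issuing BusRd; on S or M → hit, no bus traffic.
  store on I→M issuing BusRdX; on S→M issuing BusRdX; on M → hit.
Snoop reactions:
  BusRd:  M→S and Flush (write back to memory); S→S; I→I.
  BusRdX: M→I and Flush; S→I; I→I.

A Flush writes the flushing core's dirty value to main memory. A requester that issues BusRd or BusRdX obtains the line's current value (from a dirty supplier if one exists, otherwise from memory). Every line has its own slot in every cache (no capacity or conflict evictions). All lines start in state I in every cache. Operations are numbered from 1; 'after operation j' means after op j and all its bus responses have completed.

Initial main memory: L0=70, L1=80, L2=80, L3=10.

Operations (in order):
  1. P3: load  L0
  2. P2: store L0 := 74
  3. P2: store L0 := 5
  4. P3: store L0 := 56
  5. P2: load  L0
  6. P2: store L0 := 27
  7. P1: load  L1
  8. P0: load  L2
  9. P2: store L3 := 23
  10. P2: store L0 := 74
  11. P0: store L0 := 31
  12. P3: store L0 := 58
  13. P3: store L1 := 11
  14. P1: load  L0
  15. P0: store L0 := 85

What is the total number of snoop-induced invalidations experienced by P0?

  op1 P3: load  L0 → I/I/I/S on L0; bus BusRd; mem=70
  op2 P2: store L0 := 74 → I/I/M/I on L0; bus BusRdX; mem=70
  op3 P2: store L0 := 5 → I/I/M/I on L0; bus (none); mem=70
  op4 P3: store L0 := 56 → I/I/I/M on L0; bus BusRdX Flush; mem=5
  op5 P2: load  L0 → I/I/S/S on L0; bus BusRd Flush; mem=56
  op6 P2: store L0 := 27 → I/I/M/I on L0; bus BusRdX; mem=56
  op7 P1: load  L1 → I/S/I/I on L1; bus BusRd; mem=80
  op8 P0: load  L2 → S/I/I/I on L2; bus BusRd; mem=80
  op9 P2: store L3 := 23 → I/I/M/I on L3; bus BusRdX; mem=10
  op10 P2: store L0 := 74 → I/I/M/I on L0; bus (none); mem=56
  op11 P0: store L0 := 31 → M/I/I/I on L0; bus BusRdX Flush; mem=74
  op12 P3: store L0 := 58 → I/I/I/M on L0; bus BusRdX Flush; mem=31
  op13 P3: store L1 := 11 → I/I/I/M on L1; bus BusRdX; mem=80
  op14 P1: load  L0 → I/S/I/S on L0; bus BusRd Flush; mem=58
  op15 P0: store L0 := 85 → M/I/I/I on L0; bus BusRdX; mem=58

invalidations = 1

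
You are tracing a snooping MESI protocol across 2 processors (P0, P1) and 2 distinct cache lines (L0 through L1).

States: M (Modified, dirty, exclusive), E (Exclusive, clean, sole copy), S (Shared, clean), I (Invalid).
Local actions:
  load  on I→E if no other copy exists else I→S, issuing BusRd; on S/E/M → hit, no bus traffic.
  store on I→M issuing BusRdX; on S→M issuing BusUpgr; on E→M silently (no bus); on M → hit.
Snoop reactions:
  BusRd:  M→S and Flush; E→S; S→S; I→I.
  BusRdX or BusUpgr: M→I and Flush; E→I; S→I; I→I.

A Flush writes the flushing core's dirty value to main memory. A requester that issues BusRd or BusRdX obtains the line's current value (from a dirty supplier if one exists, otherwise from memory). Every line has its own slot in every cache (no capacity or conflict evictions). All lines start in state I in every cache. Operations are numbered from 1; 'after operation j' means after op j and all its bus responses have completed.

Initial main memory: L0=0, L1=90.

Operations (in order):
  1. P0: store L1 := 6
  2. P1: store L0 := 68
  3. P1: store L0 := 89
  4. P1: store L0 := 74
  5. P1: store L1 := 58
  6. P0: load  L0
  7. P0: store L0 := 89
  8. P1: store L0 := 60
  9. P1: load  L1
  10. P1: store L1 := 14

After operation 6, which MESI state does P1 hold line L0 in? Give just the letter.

1. P0: store L1 := 6  bus=[BusRdX]  L1: P0=M P1=I  mem[L1]=90
2. P1: store L0 := 68  bus=[BusRdX]  L0: P0=I P1=M  mem[L0]=0
3. P1: store L0 := 89  bus=[-]  L0: P0=I P1=M  mem[L0]=0
4. P1: store L0 := 74  bus=[-]  L0: P0=I P1=M  mem[L0]=0
5. P1: store L1 := 58  bus=[BusRdX,Flush]  L1: P0=I P1=M  mem[L1]=6
6. P0: load  L0  bus=[BusRd,Flush]  L0: P0=S P1=S  mem[L0]=74
7. P0: store L0 := 89  bus=[BusUpgr]  L0: P0=M P1=I  mem[L0]=74
8. P1: store L0 := 60  bus=[BusRdX,Flush]  L0: P0=I P1=M  mem[L0]=89
9. P1: load  L1  bus=[-]  L1: P0=I P1=M  mem[L1]=6
10. P1: store L1 := 14  bus=[-]  L1: P0=I P1=M  mem[L1]=6

state = S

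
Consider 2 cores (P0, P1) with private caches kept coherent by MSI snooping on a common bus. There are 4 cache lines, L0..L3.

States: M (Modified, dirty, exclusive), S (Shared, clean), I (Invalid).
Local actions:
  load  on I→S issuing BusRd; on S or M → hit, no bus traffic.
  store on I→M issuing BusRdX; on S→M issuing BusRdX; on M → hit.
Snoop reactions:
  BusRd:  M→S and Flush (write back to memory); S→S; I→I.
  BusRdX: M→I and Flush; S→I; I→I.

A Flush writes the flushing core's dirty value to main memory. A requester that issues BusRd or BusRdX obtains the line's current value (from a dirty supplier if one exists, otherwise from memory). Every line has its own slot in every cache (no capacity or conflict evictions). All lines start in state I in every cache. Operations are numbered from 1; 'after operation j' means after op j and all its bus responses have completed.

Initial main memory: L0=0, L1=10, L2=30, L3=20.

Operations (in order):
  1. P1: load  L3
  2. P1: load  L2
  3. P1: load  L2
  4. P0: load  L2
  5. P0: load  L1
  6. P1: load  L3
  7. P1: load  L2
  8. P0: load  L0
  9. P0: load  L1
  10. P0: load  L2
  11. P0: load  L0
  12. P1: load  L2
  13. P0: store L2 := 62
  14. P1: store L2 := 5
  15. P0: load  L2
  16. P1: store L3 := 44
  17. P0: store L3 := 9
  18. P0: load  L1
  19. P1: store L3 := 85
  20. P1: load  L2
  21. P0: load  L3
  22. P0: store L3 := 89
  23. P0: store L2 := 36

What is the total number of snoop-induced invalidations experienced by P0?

invalidations = 2

[1] P1: load  L3 | P0:I, P1:S(20) | bus: BusRd
[2] P1: load  L2 | P0:I, P1:S(30) | bus: BusRd
[3] P1: load  L2 | P0:I, P1:S(30) | bus: none
[4] P0: load  L2 | P0:S(30), P1:S(30) | bus: BusRd
[5] P0: load  L1 | P0:S(10), P1:I | bus: BusRd
[6] P1: load  L3 | P0:I, P1:S(20) | bus: none
[7] P1: load  L2 | P0:S(30), P1:S(30) | bus: none
[8] P0: load  L0 | P0:S(0), P1:I | bus: BusRd
[9] P0: load  L1 | P0:S(10), P1:I | bus: none
[10] P0: load  L2 | P0:S(30), P1:S(30) | bus: none
[11] P0: load  L0 | P0:S(0), P1:I | bus: none
[12] P1: load  L2 | P0:S(30), P1:S(30) | bus: none
[13] P0: store L2 := 62 | P0:M(62), P1:I | bus: BusRdX
[14] P1: store L2 := 5 | P0:I, P1:M(5) | bus: BusRdX,Flush
[15] P0: load  L2 | P0:S(5), P1:S(5) | bus: BusRd,Flush
[16] P1: store L3 := 44 | P0:I, P1:M(44) | bus: BusRdX
[17] P0: store L3 := 9 | P0:M(9), P1:I | bus: BusRdX,Flush
[18] P0: load  L1 | P0:S(10), P1:I | bus: none
[19] P1: store L3 := 85 | P0:I, P1:M(85) | bus: BusRdX,Flush
[20] P1: load  L2 | P0:S(5), P1:S(5) | bus: none
[21] P0: load  L3 | P0:S(85), P1:S(85) | bus: BusRd,Flush
[22] P0: store L3 := 89 | P0:M(89), P1:I | bus: BusRdX
[23] P0: store L2 := 36 | P0:M(36), P1:I | bus: BusRdX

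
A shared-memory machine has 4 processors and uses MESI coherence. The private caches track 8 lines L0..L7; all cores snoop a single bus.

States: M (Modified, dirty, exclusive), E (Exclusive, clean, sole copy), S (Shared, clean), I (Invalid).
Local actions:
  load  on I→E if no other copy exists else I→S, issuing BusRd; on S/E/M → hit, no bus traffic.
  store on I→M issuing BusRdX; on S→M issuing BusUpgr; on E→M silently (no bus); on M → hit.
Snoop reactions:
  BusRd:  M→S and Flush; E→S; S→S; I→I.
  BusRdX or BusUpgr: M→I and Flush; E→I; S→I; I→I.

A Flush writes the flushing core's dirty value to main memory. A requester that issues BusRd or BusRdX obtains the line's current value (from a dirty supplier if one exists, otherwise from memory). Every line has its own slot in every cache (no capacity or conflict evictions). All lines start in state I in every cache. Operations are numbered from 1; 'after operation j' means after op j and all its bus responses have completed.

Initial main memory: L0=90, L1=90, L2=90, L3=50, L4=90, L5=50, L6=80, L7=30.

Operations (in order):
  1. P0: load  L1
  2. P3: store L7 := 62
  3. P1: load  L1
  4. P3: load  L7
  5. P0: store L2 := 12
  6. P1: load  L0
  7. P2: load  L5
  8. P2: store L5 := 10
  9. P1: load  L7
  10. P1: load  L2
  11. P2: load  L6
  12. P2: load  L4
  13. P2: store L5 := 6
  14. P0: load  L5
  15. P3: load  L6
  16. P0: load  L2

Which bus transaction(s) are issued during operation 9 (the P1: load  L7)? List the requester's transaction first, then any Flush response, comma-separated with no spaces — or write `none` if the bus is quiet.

bus = BusRd,Flush

  op1 P0: load  L1 → E/I/I/I on L1; bus BusRd; mem=90
  op2 P3: store L7 := 62 → I/I/I/M on L7; bus BusRdX; mem=30
  op3 P1: load  L1 → S/S/I/I on L1; bus BusRd; mem=90
  op4 P3: load  L7 → I/I/I/M on L7; bus (none); mem=30
  op5 P0: store L2 := 12 → M/I/I/I on L2; bus BusRdX; mem=90
  op6 P1: load  L0 → I/E/I/I on L0; bus BusRd; mem=90
  op7 P2: load  L5 → I/I/E/I on L5; bus BusRd; mem=50
  op8 P2: store L5 := 10 → I/I/M/I on L5; bus (none); mem=50
  op9 P1: load  L7 → I/S/I/S on L7; bus BusRd Flush; mem=62
  op10 P1: load  L2 → S/S/I/I on L2; bus BusRd Flush; mem=12
  op11 P2: load  L6 → I/I/E/I on L6; bus BusRd; mem=80
  op12 P2: load  L4 → I/I/E/I on L4; bus BusRd; mem=90
  op13 P2: store L5 := 6 → I/I/M/I on L5; bus (none); mem=50
  op14 P0: load  L5 → S/I/S/I on L5; bus BusRd Flush; mem=6
  op15 P3: load  L6 → I/I/S/S on L6; bus BusRd; mem=80
  op16 P0: load  L2 → S/S/I/I on L2; bus (none); mem=12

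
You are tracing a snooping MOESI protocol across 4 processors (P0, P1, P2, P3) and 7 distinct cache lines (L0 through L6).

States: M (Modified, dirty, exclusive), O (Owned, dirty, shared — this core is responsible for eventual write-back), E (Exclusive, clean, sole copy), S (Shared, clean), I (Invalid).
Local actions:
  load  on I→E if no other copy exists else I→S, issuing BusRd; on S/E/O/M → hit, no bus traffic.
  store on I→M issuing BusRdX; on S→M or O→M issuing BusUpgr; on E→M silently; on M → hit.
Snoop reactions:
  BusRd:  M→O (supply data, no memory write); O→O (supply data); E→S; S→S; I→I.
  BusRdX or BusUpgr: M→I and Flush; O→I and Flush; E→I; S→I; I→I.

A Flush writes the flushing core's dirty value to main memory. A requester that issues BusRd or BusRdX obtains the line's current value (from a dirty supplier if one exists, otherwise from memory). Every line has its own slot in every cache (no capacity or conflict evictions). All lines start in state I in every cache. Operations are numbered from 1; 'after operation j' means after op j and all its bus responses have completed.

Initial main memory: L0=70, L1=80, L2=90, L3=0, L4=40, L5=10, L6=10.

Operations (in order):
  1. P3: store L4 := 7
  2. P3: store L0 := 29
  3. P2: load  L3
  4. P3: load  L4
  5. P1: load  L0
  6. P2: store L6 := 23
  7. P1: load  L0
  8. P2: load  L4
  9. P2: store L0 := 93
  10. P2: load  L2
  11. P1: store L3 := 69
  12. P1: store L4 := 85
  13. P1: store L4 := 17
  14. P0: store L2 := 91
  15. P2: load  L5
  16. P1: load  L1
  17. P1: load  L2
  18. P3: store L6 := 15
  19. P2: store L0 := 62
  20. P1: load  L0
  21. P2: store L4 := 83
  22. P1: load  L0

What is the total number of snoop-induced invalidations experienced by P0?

  op1 P3: store L4 := 7 → I/I/I/M on L4; bus BusRdX; mem=40
  op2 P3: store L0 := 29 → I/I/I/M on L0; bus BusRdX; mem=70
  op3 P2: load  L3 → I/I/E/I on L3; bus BusRd; mem=0
  op4 P3: load  L4 → I/I/I/M on L4; bus (none); mem=40
  op5 P1: load  L0 → I/S/I/O on L0; bus BusRd; mem=70
  op6 P2: store L6 := 23 → I/I/M/I on L6; bus BusRdX; mem=10
  op7 P1: load  L0 → I/S/I/O on L0; bus (none); mem=70
  op8 P2: load  L4 → I/I/S/O on L4; bus BusRd; mem=40
  op9 P2: store L0 := 93 → I/I/M/I on L0; bus BusRdX Flush; mem=29
  op10 P2: load  L2 → I/I/E/I on L2; bus BusRd; mem=90
  op11 P1: store L3 := 69 → I/M/I/I on L3; bus BusRdX; mem=0
  op12 P1: store L4 := 85 → I/M/I/I on L4; bus BusRdX Flush; mem=7
  op13 P1: store L4 := 17 → I/M/I/I on L4; bus (none); mem=7
  op14 P0: store L2 := 91 → M/I/I/I on L2; bus BusRdX; mem=90
  op15 P2: load  L5 → I/I/E/I on L5; bus BusRd; mem=10
  op16 P1: load  L1 → I/E/I/I on L1; bus BusRd; mem=80
  op17 P1: load  L2 → O/S/I/I on L2; bus BusRd; mem=90
  op18 P3: store L6 := 15 → I/I/I/M on L6; bus BusRdX Flush; mem=23
  op19 P2: store L0 := 62 → I/I/M/I on L0; bus (none); mem=29
  op20 P1: load  L0 → I/S/O/I on L0; bus BusRd; mem=29
  op21 P2: store L4 := 83 → I/I/M/I on L4; bus BusRdX Flush; mem=17
  op22 P1: load  L0 → I/S/O/I on L0; bus (none); mem=29

invalidations = 0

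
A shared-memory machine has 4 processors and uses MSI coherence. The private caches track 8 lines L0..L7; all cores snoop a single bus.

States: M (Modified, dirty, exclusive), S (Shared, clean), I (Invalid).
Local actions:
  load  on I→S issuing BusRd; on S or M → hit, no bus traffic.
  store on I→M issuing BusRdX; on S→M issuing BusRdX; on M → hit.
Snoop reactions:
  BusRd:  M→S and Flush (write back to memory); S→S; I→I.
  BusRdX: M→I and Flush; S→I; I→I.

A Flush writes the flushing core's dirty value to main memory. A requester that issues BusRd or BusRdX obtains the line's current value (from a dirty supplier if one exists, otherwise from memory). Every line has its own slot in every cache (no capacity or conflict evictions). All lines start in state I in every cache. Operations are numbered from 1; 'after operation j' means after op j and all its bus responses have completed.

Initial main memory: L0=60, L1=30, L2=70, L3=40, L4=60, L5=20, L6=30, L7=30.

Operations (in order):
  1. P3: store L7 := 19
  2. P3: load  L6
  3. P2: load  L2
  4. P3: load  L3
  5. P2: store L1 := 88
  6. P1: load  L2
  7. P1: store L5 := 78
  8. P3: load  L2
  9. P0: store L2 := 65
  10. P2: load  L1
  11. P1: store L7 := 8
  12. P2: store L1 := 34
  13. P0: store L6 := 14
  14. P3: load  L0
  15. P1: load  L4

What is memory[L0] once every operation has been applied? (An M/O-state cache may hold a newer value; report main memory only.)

memory[L0] = 60

step 1: P3: store L7 := 19  ⟶  IIIM  (L7)  txn=BusRdX  M[L7]=30
step 2: P3: load  L6  ⟶  IIIS  (L6)  txn=BusRd  M[L6]=30
step 3: P2: load  L2  ⟶  IISI  (L2)  txn=BusRd  M[L2]=70
step 4: P3: load  L3  ⟶  IIIS  (L3)  txn=BusRd  M[L3]=40
step 5: P2: store L1 := 88  ⟶  IIMI  (L1)  txn=BusRdX  M[L1]=30
step 6: P1: load  L2  ⟶  ISSI  (L2)  txn=BusRd  M[L2]=70
step 7: P1: store L5 := 78  ⟶  IMII  (L5)  txn=BusRdX  M[L5]=20
step 8: P3: load  L2  ⟶  ISSS  (L2)  txn=BusRd  M[L2]=70
step 9: P0: store L2 := 65  ⟶  MIII  (L2)  txn=BusRdX  M[L2]=70
step 10: P2: load  L1  ⟶  IIMI  (L1)  txn=∅  M[L1]=30
step 11: P1: store L7 := 8  ⟶  IMII  (L7)  txn=BusRdX+Flush  M[L7]=19
step 12: P2: store L1 := 34  ⟶  IIMI  (L1)  txn=∅  M[L1]=30
step 13: P0: store L6 := 14  ⟶  MIII  (L6)  txn=BusRdX  M[L6]=30
step 14: P3: load  L0  ⟶  IIIS  (L0)  txn=BusRd  M[L0]=60
step 15: P1: load  L4  ⟶  ISII  (L4)  txn=BusRd  M[L4]=60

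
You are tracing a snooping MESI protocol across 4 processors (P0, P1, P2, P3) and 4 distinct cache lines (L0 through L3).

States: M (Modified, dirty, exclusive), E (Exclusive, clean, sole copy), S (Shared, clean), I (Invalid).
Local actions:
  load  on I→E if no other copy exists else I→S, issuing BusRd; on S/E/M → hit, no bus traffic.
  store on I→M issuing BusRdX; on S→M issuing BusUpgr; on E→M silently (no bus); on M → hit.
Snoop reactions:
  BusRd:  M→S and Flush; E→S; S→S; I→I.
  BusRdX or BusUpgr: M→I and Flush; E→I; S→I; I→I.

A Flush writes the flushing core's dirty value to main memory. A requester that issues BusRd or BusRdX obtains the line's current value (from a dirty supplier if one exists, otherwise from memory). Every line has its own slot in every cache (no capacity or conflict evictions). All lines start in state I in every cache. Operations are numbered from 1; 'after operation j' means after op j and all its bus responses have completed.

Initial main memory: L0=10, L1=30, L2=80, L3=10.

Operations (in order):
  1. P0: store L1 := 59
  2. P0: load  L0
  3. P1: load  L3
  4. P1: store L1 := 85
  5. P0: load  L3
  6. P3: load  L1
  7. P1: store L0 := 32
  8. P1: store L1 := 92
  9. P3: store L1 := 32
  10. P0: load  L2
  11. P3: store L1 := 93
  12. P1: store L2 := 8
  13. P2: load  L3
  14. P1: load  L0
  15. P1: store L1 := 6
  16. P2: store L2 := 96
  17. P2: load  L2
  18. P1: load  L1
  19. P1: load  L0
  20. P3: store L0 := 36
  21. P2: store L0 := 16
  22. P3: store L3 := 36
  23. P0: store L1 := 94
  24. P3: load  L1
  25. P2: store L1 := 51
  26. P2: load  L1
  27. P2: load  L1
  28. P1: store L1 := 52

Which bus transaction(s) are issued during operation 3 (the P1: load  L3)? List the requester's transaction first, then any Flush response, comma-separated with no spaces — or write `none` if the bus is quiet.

  op1 P0: store L1 := 59 → M/I/I/I on L1; bus BusRdX; mem=30
  op2 P0: load  L0 → E/I/I/I on L0; bus BusRd; mem=10
  op3 P1: load  L3 → I/E/I/I on L3; bus BusRd; mem=10
  op4 P1: store L1 := 85 → I/M/I/I on L1; bus BusRdX Flush; mem=59
  op5 P0: load  L3 → S/S/I/I on L3; bus BusRd; mem=10
  op6 P3: load  L1 → I/S/I/S on L1; bus BusRd Flush; mem=85
  op7 P1: store L0 := 32 → I/M/I/I on L0; bus BusRdX; mem=10
  op8 P1: store L1 := 92 → I/M/I/I on L1; bus BusUpgr; mem=85
  op9 P3: store L1 := 32 → I/I/I/M on L1; bus BusRdX Flush; mem=92
  op10 P0: load  L2 → E/I/I/I on L2; bus BusRd; mem=80
  op11 P3: store L1 := 93 → I/I/I/M on L1; bus (none); mem=92
  op12 P1: store L2 := 8 → I/M/I/I on L2; bus BusRdX; mem=80
  op13 P2: load  L3 → S/S/S/I on L3; bus BusRd; mem=10
  op14 P1: load  L0 → I/M/I/I on L0; bus (none); mem=10
  op15 P1: store L1 := 6 → I/M/I/I on L1; bus BusRdX Flush; mem=93
  op16 P2: store L2 := 96 → I/I/M/I on L2; bus BusRdX Flush; mem=8
  op17 P2: load  L2 → I/I/M/I on L2; bus (none); mem=8
  op18 P1: load  L1 → I/M/I/I on L1; bus (none); mem=93
  op19 P1: load  L0 → I/M/I/I on L0; bus (none); mem=10
  op20 P3: store L0 := 36 → I/I/I/M on L0; bus BusRdX Flush; mem=32
  op21 P2: store L0 := 16 → I/I/M/I on L0; bus BusRdX Flush; mem=36
  op22 P3: store L3 := 36 → I/I/I/M on L3; bus BusRdX; mem=10
  op23 P0: store L1 := 94 → M/I/I/I on L1; bus BusRdX Flush; mem=6
  op24 P3: load  L1 → S/I/I/S on L1; bus BusRd Flush; mem=94
  op25 P2: store L1 := 51 → I/I/M/I on L1; bus BusRdX; mem=94
  op26 P2: load  L1 → I/I/M/I on L1; bus (none); mem=94
  op27 P2: load  L1 → I/I/M/I on L1; bus (none); mem=94
  op28 P1: store L1 := 52 → I/M/I/I on L1; bus BusRdX Flush; mem=51

bus = BusRd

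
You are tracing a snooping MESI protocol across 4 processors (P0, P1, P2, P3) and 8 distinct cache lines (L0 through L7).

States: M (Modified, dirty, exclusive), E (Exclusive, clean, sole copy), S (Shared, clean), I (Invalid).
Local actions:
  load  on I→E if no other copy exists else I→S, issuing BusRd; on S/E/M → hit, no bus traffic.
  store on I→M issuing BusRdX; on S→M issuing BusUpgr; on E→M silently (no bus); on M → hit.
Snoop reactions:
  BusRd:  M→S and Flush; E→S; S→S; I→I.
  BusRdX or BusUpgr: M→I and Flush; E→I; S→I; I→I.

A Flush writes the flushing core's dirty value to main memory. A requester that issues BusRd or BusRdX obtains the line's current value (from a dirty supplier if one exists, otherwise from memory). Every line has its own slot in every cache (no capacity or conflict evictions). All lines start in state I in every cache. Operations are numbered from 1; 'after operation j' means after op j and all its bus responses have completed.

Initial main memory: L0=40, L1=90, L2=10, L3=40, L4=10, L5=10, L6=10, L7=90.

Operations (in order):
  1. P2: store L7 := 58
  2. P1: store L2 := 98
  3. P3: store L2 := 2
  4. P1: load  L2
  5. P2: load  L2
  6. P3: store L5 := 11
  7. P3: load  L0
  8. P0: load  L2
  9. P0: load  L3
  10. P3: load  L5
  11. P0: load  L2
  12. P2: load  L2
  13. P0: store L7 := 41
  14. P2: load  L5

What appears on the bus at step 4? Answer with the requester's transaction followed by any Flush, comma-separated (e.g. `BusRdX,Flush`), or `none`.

step 1: P2: store L7 := 58  ⟶  IIMI  (L7)  txn=BusRdX  M[L7]=90
step 2: P1: store L2 := 98  ⟶  IMII  (L2)  txn=BusRdX  M[L2]=10
step 3: P3: store L2 := 2  ⟶  IIIM  (L2)  txn=BusRdX+Flush  M[L2]=98
step 4: P1: load  L2  ⟶  ISIS  (L2)  txn=BusRd+Flush  M[L2]=2
step 5: P2: load  L2  ⟶  ISSS  (L2)  txn=BusRd  M[L2]=2
step 6: P3: store L5 := 11  ⟶  IIIM  (L5)  txn=BusRdX  M[L5]=10
step 7: P3: load  L0  ⟶  IIIE  (L0)  txn=BusRd  M[L0]=40
step 8: P0: load  L2  ⟶  SSSS  (L2)  txn=BusRd  M[L2]=2
step 9: P0: load  L3  ⟶  EIII  (L3)  txn=BusRd  M[L3]=40
step 10: P3: load  L5  ⟶  IIIM  (L5)  txn=∅  M[L5]=10
step 11: P0: load  L2  ⟶  SSSS  (L2)  txn=∅  M[L2]=2
step 12: P2: load  L2  ⟶  SSSS  (L2)  txn=∅  M[L2]=2
step 13: P0: store L7 := 41  ⟶  MIII  (L7)  txn=BusRdX+Flush  M[L7]=58
step 14: P2: load  L5  ⟶  IISS  (L5)  txn=BusRd+Flush  M[L5]=11

bus = BusRd,Flush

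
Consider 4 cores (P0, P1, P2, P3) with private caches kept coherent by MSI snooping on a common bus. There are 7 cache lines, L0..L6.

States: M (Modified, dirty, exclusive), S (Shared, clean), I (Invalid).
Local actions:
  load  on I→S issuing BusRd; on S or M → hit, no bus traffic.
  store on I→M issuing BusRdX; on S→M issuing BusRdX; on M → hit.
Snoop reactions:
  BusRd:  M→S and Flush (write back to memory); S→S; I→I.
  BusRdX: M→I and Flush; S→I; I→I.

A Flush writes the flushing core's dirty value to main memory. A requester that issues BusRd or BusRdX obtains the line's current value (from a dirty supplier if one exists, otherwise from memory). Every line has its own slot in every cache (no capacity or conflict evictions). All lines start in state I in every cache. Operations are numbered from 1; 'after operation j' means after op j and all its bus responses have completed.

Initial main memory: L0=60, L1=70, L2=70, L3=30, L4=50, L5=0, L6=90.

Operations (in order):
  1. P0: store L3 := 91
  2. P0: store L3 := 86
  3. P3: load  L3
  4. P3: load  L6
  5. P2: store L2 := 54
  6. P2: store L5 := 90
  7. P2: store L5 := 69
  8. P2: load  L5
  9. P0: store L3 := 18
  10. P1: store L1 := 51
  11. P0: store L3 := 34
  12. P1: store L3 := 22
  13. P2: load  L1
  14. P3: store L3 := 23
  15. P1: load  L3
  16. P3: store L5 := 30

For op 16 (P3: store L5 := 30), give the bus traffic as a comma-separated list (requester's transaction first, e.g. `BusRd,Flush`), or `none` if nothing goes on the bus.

bus = BusRdX,Flush

[1] P0: store L3 := 91 | P0:M(91), P1:I, P2:I, P3:I | bus: BusRdX
[2] P0: store L3 := 86 | P0:M(86), P1:I, P2:I, P3:I | bus: none
[3] P3: load  L3 | P0:S(86), P1:I, P2:I, P3:S(86) | bus: BusRd,Flush
[4] P3: load  L6 | P0:I, P1:I, P2:I, P3:S(90) | bus: BusRd
[5] P2: store L2 := 54 | P0:I, P1:I, P2:M(54), P3:I | bus: BusRdX
[6] P2: store L5 := 90 | P0:I, P1:I, P2:M(90), P3:I | bus: BusRdX
[7] P2: store L5 := 69 | P0:I, P1:I, P2:M(69), P3:I | bus: none
[8] P2: load  L5 | P0:I, P1:I, P2:M(69), P3:I | bus: none
[9] P0: store L3 := 18 | P0:M(18), P1:I, P2:I, P3:I | bus: BusRdX
[10] P1: store L1 := 51 | P0:I, P1:M(51), P2:I, P3:I | bus: BusRdX
[11] P0: store L3 := 34 | P0:M(34), P1:I, P2:I, P3:I | bus: none
[12] P1: store L3 := 22 | P0:I, P1:M(22), P2:I, P3:I | bus: BusRdX,Flush
[13] P2: load  L1 | P0:I, P1:S(51), P2:S(51), P3:I | bus: BusRd,Flush
[14] P3: store L3 := 23 | P0:I, P1:I, P2:I, P3:M(23) | bus: BusRdX,Flush
[15] P1: load  L3 | P0:I, P1:S(23), P2:I, P3:S(23) | bus: BusRd,Flush
[16] P3: store L5 := 30 | P0:I, P1:I, P2:I, P3:M(30) | bus: BusRdX,Flush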